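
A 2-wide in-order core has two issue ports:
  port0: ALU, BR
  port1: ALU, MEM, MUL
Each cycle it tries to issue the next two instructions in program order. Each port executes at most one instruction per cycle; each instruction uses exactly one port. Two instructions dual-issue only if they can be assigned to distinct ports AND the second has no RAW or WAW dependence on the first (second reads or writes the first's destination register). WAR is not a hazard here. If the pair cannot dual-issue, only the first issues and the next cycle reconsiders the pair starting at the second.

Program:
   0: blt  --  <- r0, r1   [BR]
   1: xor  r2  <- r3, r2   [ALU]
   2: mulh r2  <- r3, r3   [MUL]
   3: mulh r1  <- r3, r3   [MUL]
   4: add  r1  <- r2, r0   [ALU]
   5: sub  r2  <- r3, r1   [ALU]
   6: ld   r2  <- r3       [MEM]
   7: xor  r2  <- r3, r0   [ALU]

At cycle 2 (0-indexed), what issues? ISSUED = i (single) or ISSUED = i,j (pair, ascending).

ISSUED = 3

  cy0 -> i0+i1 (blt/xor) dual
  cy1 -> i2 (mulh) no-port MUL/MUL
  cy2 -> i3 (mulh) WAW r1
  cy3 -> i4 (add) RAW r1
  cy4 -> i5 (sub) WAW r2
  cy5 -> i6 (ld) WAW r2
  cy6 -> i7 (xor) tail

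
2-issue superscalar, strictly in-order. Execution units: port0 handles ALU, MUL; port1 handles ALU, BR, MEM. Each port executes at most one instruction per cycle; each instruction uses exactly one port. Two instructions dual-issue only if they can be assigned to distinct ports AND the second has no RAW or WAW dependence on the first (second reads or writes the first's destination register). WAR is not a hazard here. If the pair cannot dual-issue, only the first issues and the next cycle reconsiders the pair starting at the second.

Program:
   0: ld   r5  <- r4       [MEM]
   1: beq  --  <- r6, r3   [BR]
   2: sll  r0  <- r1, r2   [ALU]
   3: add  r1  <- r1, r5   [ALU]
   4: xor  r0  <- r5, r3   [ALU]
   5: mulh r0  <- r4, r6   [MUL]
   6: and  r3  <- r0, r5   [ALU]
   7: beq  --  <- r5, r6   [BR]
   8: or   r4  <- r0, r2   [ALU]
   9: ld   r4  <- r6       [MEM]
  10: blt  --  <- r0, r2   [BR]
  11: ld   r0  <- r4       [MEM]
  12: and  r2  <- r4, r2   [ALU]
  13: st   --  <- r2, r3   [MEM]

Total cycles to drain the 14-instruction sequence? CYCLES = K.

CYCLES = 10

0. ld.MEM @i0  | no-port MEM/BR
1. beq.BR+sll.ALU @i1+i2  | 2-wide
2. add.ALU+xor.ALU @i3+i4  | 2-wide
3. mulh.MUL @i5  | RAW r0
4. and.ALU+beq.BR @i6+i7  | 2-wide
5. or.ALU @i8  | WAW r4
6. ld.MEM @i9  | no-port MEM/BR
7. blt.BR @i10  | no-port BR/MEM
8. ld.MEM+and.ALU @i11+i12  | 2-wide
9. st.MEM @i13  | tail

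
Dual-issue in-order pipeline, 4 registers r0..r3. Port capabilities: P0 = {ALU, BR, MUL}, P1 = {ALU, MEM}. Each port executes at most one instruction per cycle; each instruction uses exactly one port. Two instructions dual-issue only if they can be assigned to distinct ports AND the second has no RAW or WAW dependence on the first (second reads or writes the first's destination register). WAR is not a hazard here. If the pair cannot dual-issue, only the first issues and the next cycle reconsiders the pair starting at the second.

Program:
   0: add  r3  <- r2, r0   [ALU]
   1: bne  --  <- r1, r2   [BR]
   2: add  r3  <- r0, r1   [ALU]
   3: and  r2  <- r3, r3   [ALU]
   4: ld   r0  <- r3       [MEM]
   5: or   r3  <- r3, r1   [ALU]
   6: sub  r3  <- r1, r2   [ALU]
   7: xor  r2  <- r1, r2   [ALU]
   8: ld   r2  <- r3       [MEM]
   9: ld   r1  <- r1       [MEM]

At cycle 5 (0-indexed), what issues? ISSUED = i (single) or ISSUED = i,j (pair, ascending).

[0] i0&i1  add+bne  -- 2-wide
[1] i2  add  -- RAW r3
[2] i3&i4  and+ld  -- 2-wide
[3] i5  or  -- WAW r3
[4] i6&i7  sub+xor  -- 2-wide
[5] i8  ld  -- no-port MEM/MEM
[6] i9  ld  -- tail

ISSUED = 8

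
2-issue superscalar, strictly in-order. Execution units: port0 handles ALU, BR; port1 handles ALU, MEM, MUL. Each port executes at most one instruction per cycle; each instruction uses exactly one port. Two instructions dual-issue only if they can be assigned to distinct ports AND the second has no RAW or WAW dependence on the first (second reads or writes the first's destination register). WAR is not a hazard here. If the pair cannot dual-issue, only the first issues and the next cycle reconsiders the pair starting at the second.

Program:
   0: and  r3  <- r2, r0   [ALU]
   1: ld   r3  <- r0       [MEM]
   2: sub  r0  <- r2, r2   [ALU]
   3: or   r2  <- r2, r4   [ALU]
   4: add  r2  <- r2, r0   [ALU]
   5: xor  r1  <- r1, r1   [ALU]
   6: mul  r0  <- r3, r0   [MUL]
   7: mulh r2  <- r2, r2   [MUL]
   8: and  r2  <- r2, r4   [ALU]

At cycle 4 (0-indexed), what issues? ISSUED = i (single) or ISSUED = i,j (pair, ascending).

  cy0 -> i0 (and.ALU) WAW r3
  cy1 -> i1,i2 (ld.MEM+sub.ALU) dual
  cy2 -> i3 (or.ALU) RAW+WAW r2
  cy3 -> i4,i5 (add.ALU+xor.ALU) dual
  cy4 -> i6 (mul.MUL) no-port MUL/MUL
  cy5 -> i7 (mulh.MUL) RAW+WAW r2
  cy6 -> i8 (and.ALU) tail

ISSUED = 6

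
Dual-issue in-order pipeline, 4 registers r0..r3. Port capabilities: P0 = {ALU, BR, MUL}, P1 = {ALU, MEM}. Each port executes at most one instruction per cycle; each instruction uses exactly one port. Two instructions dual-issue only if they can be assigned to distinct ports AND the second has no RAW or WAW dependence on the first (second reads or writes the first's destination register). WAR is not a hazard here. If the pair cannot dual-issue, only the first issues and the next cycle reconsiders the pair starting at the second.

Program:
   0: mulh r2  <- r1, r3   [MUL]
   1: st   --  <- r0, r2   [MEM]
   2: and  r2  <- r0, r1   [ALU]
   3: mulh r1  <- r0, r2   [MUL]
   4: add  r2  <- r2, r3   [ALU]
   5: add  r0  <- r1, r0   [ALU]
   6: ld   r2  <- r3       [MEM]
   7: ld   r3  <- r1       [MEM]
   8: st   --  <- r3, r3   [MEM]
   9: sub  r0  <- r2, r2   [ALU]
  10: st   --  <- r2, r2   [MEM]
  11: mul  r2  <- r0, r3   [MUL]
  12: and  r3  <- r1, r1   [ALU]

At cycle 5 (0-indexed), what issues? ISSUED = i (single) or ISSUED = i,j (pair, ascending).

[0] i0  mulh  -- RAW r2
[1] i1/i2  st and  -- dual
[2] i3/i4  mulh add  -- dual
[3] i5/i6  add ld  -- dual
[4] i7  ld  -- no-port MEM/MEM
[5] i8/i9  st sub  -- dual
[6] i10/i11  st mul  -- dual
[7] i12  and  -- tail

ISSUED = 8,9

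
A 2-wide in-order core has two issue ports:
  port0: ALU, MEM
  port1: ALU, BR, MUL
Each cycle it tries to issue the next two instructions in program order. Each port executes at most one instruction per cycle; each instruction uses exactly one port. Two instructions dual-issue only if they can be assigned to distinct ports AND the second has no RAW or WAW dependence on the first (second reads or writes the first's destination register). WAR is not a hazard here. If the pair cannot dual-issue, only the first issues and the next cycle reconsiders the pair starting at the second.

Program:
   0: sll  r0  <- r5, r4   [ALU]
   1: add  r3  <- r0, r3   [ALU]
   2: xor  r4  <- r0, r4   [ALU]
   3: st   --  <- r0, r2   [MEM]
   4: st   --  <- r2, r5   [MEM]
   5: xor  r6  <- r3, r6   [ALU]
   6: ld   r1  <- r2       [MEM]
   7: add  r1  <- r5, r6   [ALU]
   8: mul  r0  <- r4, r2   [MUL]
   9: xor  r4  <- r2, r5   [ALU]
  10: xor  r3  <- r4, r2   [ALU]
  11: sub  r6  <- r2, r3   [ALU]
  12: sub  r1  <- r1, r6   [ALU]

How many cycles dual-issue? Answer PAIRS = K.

PAIRS = 3

#0 head=0: sll.ALU i0 RAW r0
#1 head=1: add.ALU+xor.ALU i1/i2 2-wide
#2 head=3: st.MEM i3 no-port MEM/MEM
#3 head=4: st.MEM+xor.ALU i4/i5 2-wide
#4 head=6: ld.MEM i6 WAW r1
#5 head=7: add.ALU+mul.MUL i7/i8 2-wide
#6 head=9: xor.ALU i9 RAW r4
#7 head=10: xor.ALU i10 RAW r3
#8 head=11: sub.ALU i11 RAW r6
#9 head=12: sub.ALU i12 tail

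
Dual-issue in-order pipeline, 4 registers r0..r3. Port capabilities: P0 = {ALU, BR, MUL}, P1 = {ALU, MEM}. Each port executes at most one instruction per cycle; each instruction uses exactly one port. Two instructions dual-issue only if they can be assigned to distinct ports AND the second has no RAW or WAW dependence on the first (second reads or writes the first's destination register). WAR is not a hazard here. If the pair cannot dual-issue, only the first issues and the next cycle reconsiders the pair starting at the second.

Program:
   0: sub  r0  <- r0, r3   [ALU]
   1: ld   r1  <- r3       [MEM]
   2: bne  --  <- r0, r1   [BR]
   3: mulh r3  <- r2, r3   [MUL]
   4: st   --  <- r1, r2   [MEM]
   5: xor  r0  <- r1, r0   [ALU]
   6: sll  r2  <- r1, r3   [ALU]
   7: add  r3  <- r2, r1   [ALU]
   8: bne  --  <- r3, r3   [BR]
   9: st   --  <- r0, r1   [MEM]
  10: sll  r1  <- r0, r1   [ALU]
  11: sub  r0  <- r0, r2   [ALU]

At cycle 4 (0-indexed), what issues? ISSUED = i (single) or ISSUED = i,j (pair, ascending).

  cy0 -> i0/i1 (sub.ALU ld.MEM) 2-wide
  cy1 -> i2 (bne.BR) no-port BR/MUL
  cy2 -> i3/i4 (mulh.MUL st.MEM) 2-wide
  cy3 -> i5/i6 (xor.ALU sll.ALU) 2-wide
  cy4 -> i7 (add.ALU) RAW r3
  cy5 -> i8/i9 (bne.BR st.MEM) 2-wide
  cy6 -> i10/i11 (sll.ALU sub.ALU) 2-wide

ISSUED = 7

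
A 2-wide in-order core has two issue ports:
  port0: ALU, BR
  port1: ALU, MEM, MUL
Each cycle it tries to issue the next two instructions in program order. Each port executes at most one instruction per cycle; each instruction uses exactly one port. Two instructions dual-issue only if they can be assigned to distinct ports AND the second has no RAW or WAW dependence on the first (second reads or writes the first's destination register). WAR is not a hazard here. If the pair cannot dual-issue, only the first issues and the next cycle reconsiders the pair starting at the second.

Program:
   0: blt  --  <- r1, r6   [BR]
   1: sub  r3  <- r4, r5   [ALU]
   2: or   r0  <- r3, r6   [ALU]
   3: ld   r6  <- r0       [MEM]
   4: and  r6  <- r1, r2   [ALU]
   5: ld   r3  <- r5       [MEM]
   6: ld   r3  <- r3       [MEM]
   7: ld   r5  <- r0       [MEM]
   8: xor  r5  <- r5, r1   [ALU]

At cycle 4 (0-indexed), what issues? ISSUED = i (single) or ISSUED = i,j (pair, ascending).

ISSUED = 6

#0 head=0: blt+sub i0/i1 2-wide
#1 head=2: or i2 RAW r0
#2 head=3: ld i3 WAW r6
#3 head=4: and+ld i4/i5 2-wide
#4 head=6: ld i6 no-port MEM/MEM
#5 head=7: ld i7 RAW+WAW r5
#6 head=8: xor i8 tail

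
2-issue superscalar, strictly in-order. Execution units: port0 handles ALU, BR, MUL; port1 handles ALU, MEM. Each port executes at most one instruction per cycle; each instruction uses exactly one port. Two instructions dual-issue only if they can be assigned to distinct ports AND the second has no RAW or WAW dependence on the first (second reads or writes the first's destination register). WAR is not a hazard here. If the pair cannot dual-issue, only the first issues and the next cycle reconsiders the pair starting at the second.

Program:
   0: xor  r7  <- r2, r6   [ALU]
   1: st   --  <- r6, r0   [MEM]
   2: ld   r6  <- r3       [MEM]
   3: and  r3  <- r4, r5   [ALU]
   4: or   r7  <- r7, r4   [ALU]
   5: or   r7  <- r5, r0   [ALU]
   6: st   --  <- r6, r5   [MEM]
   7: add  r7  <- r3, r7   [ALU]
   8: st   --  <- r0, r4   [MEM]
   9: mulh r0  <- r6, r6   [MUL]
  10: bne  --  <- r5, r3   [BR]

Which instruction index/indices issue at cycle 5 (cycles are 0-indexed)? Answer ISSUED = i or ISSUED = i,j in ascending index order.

#0 head=0: xor.ALU st.MEM i0+i1 pair
#1 head=2: ld.MEM and.ALU i2+i3 pair
#2 head=4: or.ALU i4 WAW r7
#3 head=5: or.ALU st.MEM i5+i6 pair
#4 head=7: add.ALU st.MEM i7+i8 pair
#5 head=9: mulh.MUL i9 no-port MUL/BR
#6 head=10: bne.BR i10 tail

ISSUED = 9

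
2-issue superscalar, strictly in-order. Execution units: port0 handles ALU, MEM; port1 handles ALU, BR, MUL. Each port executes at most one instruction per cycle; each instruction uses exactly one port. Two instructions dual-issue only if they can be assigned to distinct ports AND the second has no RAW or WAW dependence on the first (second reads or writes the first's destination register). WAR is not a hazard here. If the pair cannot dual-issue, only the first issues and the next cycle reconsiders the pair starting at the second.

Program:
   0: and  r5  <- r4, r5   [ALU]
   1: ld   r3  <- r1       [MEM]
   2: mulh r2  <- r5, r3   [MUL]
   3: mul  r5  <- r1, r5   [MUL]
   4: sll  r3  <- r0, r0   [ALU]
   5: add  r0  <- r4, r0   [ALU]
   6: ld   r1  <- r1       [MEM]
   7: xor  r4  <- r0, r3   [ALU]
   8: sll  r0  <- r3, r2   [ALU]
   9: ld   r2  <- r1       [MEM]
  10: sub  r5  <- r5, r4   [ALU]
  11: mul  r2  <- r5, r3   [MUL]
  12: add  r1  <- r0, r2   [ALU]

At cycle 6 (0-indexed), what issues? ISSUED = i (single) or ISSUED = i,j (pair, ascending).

ISSUED = 11

0. and ld @i0+i1  | pair
1. mulh @i2  | no-port MUL/MUL
2. mul sll @i3+i4  | pair
3. add ld @i5+i6  | pair
4. xor sll @i7+i8  | pair
5. ld sub @i9+i10  | pair
6. mul @i11  | RAW r2
7. add @i12  | tail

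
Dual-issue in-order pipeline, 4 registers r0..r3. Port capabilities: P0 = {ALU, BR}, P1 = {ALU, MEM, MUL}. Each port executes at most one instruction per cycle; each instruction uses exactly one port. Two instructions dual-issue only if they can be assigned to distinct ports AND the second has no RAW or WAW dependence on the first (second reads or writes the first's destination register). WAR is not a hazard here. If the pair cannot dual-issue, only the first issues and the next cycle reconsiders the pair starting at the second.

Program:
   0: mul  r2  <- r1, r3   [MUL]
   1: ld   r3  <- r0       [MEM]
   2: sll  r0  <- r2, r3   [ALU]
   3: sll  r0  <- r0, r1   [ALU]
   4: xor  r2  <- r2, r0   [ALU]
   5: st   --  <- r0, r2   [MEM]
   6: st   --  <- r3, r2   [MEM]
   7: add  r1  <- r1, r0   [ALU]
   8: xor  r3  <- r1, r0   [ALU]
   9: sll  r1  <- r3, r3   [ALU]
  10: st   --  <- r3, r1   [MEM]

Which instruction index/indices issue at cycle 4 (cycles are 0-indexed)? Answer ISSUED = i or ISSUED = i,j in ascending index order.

ISSUED = 4

[0] i0  mul.MUL  -- no-port MUL/MEM
[1] i1  ld.MEM  -- RAW r3
[2] i2  sll.ALU  -- RAW+WAW r0
[3] i3  sll.ALU  -- RAW r0
[4] i4  xor.ALU  -- RAW r2
[5] i5  st.MEM  -- no-port MEM/MEM
[6] i6+i7  st.MEM/add.ALU  -- pair
[7] i8  xor.ALU  -- RAW r3
[8] i9  sll.ALU  -- RAW r1
[9] i10  st.MEM  -- tail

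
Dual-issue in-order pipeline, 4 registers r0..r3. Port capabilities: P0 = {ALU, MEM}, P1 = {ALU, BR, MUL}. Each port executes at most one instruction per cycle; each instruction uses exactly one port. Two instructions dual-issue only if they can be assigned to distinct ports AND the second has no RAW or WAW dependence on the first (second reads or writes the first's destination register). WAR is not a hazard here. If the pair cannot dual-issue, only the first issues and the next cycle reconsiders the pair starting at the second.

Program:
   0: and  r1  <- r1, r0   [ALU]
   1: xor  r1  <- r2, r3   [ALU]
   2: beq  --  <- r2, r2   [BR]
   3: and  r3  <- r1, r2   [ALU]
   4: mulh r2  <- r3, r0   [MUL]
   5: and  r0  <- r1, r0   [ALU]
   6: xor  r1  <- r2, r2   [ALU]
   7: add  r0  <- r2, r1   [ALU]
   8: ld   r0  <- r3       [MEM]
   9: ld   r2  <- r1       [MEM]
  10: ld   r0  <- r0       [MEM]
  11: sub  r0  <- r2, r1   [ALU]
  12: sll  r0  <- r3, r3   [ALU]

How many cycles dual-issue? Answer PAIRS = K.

PAIRS = 2

t=0 i0:and.ALU ; WAW r1
t=1 i1&i2:xor.ALU beq.BR ; 2-wide
t=2 i3:and.ALU ; RAW r3
t=3 i4&i5:mulh.MUL and.ALU ; 2-wide
t=4 i6:xor.ALU ; RAW r1
t=5 i7:add.ALU ; WAW r0
t=6 i8:ld.MEM ; no-port MEM/MEM
t=7 i9:ld.MEM ; no-port MEM/MEM
t=8 i10:ld.MEM ; WAW r0
t=9 i11:sub.ALU ; WAW r0
t=10 i12:sll.ALU ; tail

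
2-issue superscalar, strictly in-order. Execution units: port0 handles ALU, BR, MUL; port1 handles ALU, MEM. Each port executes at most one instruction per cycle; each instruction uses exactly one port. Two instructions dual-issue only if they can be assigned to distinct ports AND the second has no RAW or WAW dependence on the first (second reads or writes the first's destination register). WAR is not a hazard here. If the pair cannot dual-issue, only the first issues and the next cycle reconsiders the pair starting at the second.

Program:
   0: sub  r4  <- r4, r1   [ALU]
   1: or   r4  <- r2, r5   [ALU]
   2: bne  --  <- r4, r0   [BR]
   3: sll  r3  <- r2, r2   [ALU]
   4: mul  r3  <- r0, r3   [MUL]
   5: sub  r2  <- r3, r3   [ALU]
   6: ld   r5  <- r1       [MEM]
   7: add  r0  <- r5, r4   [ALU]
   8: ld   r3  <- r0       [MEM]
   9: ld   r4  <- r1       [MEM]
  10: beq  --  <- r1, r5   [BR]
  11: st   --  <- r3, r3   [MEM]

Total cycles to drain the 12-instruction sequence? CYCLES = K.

  cy0 -> i0 (sub) WAW r4
  cy1 -> i1 (or) RAW r4
  cy2 -> i2/i3 (bne;sll) dual
  cy3 -> i4 (mul) RAW r3
  cy4 -> i5/i6 (sub;ld) dual
  cy5 -> i7 (add) RAW r0
  cy6 -> i8 (ld) no-port MEM/MEM
  cy7 -> i9/i10 (ld;beq) dual
  cy8 -> i11 (st) tail

CYCLES = 9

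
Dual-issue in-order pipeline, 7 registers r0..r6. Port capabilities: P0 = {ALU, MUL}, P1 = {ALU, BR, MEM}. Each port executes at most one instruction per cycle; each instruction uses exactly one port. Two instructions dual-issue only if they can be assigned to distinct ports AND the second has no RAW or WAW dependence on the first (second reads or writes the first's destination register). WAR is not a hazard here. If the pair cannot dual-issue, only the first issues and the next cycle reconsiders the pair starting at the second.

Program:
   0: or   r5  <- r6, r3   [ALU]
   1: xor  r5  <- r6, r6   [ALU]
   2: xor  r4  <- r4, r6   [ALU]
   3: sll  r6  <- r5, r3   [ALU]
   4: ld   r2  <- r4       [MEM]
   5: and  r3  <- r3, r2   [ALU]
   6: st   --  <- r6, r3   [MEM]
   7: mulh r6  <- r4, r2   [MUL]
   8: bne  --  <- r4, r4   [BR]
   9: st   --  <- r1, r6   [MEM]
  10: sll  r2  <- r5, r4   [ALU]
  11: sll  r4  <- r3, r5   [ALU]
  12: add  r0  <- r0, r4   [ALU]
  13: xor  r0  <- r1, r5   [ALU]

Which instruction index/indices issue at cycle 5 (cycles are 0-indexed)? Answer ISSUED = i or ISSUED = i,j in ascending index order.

ISSUED = 8

c0: i0 or.ALU  WAW r5
c1: i1&i2 xor.ALU+xor.ALU  dual
c2: i3&i4 sll.ALU+ld.MEM  dual
c3: i5 and.ALU  RAW r3
c4: i6&i7 st.MEM+mulh.MUL  dual
c5: i8 bne.BR  no-port BR/MEM
c6: i9&i10 st.MEM+sll.ALU  dual
c7: i11 sll.ALU  RAW r4
c8: i12 add.ALU  WAW r0
c9: i13 xor.ALU  tail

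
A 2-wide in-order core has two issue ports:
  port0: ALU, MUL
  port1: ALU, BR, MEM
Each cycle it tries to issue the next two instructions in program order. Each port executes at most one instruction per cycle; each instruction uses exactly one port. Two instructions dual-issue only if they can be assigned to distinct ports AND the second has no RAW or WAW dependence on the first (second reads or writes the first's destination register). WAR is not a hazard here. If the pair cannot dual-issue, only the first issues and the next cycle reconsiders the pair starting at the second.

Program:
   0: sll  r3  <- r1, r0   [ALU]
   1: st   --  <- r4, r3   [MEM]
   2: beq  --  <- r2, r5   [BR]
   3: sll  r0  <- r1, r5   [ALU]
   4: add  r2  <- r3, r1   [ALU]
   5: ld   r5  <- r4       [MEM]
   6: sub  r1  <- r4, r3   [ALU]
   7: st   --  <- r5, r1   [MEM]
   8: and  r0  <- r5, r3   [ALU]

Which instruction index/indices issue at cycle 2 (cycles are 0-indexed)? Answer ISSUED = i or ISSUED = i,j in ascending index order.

ISSUED = 2,3

t=0 i0:sll.ALU ; RAW r3
t=1 i1:st.MEM ; no-port MEM/BR
t=2 i2/i3:beq.BR;sll.ALU ; pair
t=3 i4/i5:add.ALU;ld.MEM ; pair
t=4 i6:sub.ALU ; RAW r1
t=5 i7/i8:st.MEM;and.ALU ; pair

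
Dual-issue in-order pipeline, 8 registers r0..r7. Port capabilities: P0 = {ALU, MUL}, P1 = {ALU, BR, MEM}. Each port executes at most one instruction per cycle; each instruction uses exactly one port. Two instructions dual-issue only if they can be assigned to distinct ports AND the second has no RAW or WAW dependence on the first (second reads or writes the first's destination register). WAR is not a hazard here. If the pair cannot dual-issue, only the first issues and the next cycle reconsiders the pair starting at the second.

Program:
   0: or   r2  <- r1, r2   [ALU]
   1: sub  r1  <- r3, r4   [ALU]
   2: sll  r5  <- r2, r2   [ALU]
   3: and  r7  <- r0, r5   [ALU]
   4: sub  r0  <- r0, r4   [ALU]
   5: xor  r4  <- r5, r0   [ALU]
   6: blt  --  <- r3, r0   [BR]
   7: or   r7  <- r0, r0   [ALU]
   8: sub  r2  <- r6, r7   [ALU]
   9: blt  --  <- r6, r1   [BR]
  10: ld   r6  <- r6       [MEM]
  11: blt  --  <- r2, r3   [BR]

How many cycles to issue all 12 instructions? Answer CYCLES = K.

CYCLES = 8

0. or+sub @i0,i1  | pair
1. sll @i2  | RAW r5
2. and+sub @i3,i4  | pair
3. xor+blt @i5,i6  | pair
4. or @i7  | RAW r7
5. sub+blt @i8,i9  | pair
6. ld @i10  | no-port MEM/BR
7. blt @i11  | tail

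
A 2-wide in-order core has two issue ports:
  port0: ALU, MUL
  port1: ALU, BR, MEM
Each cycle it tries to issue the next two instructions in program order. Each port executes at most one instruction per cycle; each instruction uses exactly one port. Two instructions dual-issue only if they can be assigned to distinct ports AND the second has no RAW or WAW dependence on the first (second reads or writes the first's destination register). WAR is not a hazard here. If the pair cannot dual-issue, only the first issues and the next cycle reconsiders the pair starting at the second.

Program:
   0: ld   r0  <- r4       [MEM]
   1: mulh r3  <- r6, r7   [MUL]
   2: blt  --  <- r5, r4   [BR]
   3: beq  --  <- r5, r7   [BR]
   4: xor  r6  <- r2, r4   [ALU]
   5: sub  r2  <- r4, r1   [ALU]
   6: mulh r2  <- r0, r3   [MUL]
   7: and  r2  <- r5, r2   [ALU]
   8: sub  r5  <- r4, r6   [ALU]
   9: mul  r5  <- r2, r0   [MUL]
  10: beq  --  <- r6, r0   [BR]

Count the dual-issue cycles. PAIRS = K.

t=0 i0/i1:ld mulh ; dual
t=1 i2:blt ; no-port BR/BR
t=2 i3/i4:beq xor ; dual
t=3 i5:sub ; WAW r2
t=4 i6:mulh ; RAW+WAW r2
t=5 i7/i8:and sub ; dual
t=6 i9/i10:mul beq ; dual

PAIRS = 4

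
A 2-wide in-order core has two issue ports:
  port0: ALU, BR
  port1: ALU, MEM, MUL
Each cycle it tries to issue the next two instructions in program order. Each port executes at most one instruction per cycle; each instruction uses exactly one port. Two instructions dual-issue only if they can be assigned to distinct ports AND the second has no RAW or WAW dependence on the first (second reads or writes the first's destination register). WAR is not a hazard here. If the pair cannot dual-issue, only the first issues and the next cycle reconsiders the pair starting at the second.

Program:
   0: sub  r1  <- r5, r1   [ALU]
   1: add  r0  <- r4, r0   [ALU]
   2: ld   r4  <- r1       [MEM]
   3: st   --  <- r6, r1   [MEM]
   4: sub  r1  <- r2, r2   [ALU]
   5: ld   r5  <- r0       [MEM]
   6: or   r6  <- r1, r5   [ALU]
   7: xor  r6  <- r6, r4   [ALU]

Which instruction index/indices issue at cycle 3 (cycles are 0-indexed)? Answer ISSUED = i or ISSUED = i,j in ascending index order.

[0] i0+i1  sub/add  -- 2-wide
[1] i2  ld  -- no-port MEM/MEM
[2] i3+i4  st/sub  -- 2-wide
[3] i5  ld  -- RAW r5
[4] i6  or  -- RAW+WAW r6
[5] i7  xor  -- tail

ISSUED = 5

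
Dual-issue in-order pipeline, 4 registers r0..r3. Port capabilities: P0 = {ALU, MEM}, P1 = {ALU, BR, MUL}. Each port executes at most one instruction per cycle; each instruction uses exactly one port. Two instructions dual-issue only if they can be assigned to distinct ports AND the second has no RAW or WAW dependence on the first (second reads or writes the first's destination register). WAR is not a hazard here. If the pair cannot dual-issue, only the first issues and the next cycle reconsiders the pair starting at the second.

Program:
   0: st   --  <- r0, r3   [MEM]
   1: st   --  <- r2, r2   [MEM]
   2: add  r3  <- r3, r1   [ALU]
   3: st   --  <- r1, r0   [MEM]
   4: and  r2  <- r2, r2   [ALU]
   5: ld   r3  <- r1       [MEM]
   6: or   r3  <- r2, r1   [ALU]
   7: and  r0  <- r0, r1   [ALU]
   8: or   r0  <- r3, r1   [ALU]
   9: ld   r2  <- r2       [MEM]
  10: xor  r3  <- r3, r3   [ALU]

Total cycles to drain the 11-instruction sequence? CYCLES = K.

[0] i0  st  -- no-port MEM/MEM
[1] i1,i2  st/add  -- pair
[2] i3,i4  st/and  -- pair
[3] i5  ld  -- WAW r3
[4] i6,i7  or/and  -- pair
[5] i8,i9  or/ld  -- pair
[6] i10  xor  -- tail

CYCLES = 7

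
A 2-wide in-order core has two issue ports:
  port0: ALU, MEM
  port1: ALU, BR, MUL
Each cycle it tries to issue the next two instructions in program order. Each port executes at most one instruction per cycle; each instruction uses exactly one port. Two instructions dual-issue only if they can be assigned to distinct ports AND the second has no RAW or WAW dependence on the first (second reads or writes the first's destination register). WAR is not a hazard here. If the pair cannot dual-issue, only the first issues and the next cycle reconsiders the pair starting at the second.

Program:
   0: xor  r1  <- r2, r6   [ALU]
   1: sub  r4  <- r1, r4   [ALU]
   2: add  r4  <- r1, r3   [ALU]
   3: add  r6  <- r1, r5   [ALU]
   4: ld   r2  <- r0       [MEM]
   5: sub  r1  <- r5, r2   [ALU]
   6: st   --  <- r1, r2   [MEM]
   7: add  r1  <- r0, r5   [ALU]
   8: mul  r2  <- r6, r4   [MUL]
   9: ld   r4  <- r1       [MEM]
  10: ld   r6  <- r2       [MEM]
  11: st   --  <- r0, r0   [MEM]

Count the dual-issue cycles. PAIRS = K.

0. xor @i0  | RAW r1
1. sub @i1  | WAW r4
2. add;add @i2/i3  | dual
3. ld @i4  | RAW r2
4. sub @i5  | RAW r1
5. st;add @i6/i7  | dual
6. mul;ld @i8/i9  | dual
7. ld @i10  | no-port MEM/MEM
8. st @i11  | tail

PAIRS = 3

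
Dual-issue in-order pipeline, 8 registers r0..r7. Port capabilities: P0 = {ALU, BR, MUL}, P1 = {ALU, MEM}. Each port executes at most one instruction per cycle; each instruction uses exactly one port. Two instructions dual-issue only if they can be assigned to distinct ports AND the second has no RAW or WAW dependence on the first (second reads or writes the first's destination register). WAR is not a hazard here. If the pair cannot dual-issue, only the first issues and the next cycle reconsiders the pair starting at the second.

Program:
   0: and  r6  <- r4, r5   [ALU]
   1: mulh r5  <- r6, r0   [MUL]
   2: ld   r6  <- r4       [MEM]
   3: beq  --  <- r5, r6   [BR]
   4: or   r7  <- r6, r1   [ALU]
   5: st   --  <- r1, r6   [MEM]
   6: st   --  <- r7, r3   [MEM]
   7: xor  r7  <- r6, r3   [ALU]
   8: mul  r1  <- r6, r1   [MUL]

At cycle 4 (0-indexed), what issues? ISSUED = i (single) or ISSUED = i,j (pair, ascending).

ISSUED = 6,7

0. and @i0  | RAW r6
1. mulh;ld @i1+i2  | pair
2. beq;or @i3+i4  | pair
3. st @i5  | no-port MEM/MEM
4. st;xor @i6+i7  | pair
5. mul @i8  | tail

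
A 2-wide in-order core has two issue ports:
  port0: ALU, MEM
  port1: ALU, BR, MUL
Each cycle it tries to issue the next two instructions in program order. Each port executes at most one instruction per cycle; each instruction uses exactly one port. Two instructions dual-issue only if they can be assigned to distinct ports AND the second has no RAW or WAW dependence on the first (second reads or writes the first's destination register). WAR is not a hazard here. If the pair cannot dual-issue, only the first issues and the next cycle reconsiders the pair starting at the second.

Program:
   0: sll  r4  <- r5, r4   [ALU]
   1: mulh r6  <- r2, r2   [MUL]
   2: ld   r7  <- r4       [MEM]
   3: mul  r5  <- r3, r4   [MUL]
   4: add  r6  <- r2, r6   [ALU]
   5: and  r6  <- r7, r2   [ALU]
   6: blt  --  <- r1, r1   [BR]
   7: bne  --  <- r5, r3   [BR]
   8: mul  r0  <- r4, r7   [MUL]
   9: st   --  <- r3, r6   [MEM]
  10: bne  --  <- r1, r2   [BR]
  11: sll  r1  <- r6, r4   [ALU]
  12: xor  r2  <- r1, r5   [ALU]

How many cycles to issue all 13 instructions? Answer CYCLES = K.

CYCLES = 8

  cy0 -> i0,i1 (sll;mulh) pair
  cy1 -> i2,i3 (ld;mul) pair
  cy2 -> i4 (add) WAW r6
  cy3 -> i5,i6 (and;blt) pair
  cy4 -> i7 (bne) no-port BR/MUL
  cy5 -> i8,i9 (mul;st) pair
  cy6 -> i10,i11 (bne;sll) pair
  cy7 -> i12 (xor) tail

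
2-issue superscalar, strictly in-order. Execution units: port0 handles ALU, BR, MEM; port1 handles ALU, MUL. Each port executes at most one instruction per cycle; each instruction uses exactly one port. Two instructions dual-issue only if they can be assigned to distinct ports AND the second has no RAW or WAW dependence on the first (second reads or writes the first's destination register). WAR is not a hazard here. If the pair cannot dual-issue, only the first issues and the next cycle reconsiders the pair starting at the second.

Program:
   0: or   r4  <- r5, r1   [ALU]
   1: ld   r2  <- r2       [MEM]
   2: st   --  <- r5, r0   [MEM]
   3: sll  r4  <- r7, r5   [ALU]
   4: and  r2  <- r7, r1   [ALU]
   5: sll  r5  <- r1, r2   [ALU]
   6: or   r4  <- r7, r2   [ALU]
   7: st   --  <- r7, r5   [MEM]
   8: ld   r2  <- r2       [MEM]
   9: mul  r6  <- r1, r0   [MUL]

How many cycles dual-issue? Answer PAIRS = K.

PAIRS = 4

#0 head=0: or.ALU ld.MEM i0/i1 pair
#1 head=2: st.MEM sll.ALU i2/i3 pair
#2 head=4: and.ALU i4 RAW r2
#3 head=5: sll.ALU or.ALU i5/i6 pair
#4 head=7: st.MEM i7 no-port MEM/MEM
#5 head=8: ld.MEM mul.MUL i8/i9 pair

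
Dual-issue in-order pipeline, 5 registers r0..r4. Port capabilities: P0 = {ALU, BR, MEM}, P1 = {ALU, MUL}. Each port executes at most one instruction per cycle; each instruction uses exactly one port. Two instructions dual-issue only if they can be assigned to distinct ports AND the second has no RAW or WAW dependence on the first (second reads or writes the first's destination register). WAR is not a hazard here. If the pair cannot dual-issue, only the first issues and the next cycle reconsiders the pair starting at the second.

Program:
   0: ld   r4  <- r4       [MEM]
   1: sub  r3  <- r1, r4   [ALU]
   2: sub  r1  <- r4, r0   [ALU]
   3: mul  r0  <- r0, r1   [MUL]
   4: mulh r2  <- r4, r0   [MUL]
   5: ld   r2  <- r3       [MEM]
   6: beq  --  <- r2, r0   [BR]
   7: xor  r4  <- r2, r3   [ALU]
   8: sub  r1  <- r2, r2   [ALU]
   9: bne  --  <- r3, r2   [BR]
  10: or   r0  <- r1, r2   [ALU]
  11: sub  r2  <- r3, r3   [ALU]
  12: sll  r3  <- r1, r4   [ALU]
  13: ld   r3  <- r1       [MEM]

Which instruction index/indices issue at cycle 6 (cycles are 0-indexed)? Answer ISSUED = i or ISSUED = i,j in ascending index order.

ISSUED = 8,9

  cy0 -> i0 (ld.MEM) RAW r4
  cy1 -> i1&i2 (sub.ALU/sub.ALU) pair
  cy2 -> i3 (mul.MUL) no-port MUL/MUL
  cy3 -> i4 (mulh.MUL) WAW r2
  cy4 -> i5 (ld.MEM) no-port MEM/BR
  cy5 -> i6&i7 (beq.BR/xor.ALU) pair
  cy6 -> i8&i9 (sub.ALU/bne.BR) pair
  cy7 -> i10&i11 (or.ALU/sub.ALU) pair
  cy8 -> i12 (sll.ALU) WAW r3
  cy9 -> i13 (ld.MEM) tail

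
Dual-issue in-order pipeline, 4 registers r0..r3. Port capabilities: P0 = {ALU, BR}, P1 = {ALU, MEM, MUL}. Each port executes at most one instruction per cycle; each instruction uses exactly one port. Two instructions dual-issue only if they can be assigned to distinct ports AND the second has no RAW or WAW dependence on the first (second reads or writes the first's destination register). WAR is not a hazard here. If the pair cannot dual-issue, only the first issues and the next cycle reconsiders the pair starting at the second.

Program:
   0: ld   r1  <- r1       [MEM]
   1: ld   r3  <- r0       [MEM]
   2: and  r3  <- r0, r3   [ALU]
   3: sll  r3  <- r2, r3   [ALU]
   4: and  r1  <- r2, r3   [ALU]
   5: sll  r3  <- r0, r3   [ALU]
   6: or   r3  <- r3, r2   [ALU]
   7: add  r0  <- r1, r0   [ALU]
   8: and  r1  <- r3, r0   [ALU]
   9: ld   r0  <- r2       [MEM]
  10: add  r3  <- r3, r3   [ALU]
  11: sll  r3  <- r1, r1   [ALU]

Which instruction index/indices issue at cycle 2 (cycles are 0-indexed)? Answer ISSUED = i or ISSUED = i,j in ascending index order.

  cy0 -> i0 (ld) no-port MEM/MEM
  cy1 -> i1 (ld) RAW+WAW r3
  cy2 -> i2 (and) RAW+WAW r3
  cy3 -> i3 (sll) RAW r3
  cy4 -> i4/i5 (and+sll) dual
  cy5 -> i6/i7 (or+add) dual
  cy6 -> i8/i9 (and+ld) dual
  cy7 -> i10 (add) WAW r3
  cy8 -> i11 (sll) tail

ISSUED = 2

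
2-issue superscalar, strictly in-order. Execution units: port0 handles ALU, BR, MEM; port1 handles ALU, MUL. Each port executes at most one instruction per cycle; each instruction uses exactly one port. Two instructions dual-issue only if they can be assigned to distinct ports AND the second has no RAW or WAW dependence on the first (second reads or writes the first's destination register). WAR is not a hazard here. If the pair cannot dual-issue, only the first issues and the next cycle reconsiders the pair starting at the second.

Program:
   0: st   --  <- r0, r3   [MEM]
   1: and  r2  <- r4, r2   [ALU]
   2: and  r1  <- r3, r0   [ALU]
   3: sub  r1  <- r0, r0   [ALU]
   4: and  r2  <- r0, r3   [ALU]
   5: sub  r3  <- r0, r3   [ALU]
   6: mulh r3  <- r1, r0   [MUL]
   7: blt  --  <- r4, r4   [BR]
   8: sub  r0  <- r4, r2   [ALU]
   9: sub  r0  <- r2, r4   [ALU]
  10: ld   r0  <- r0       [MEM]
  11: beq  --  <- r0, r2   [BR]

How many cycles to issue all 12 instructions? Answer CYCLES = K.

CYCLES = 9

0. st/and @i0/i1  | pair
1. and @i2  | WAW r1
2. sub/and @i3/i4  | pair
3. sub @i5  | WAW r3
4. mulh/blt @i6/i7  | pair
5. sub @i8  | WAW r0
6. sub @i9  | RAW+WAW r0
7. ld @i10  | no-port MEM/BR
8. beq @i11  | tail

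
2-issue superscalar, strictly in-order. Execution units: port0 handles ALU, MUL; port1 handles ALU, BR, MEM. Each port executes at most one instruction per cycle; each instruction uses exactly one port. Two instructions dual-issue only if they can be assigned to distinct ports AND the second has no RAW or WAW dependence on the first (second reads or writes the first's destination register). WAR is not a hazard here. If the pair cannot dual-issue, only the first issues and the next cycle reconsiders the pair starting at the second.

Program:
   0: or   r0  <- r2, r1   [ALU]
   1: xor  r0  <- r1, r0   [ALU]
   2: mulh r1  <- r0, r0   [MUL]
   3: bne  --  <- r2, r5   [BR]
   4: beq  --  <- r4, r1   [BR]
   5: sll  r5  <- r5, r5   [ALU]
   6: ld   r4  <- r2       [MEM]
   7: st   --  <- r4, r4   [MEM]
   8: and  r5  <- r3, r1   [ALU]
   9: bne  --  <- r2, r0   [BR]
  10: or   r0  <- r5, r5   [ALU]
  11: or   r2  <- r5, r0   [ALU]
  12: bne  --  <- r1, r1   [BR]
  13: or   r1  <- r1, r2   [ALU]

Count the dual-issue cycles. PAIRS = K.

PAIRS = 5

[0] i0  or.ALU  -- RAW+WAW r0
[1] i1  xor.ALU  -- RAW r0
[2] i2+i3  mulh.MUL bne.BR  -- pair
[3] i4+i5  beq.BR sll.ALU  -- pair
[4] i6  ld.MEM  -- no-port MEM/MEM
[5] i7+i8  st.MEM and.ALU  -- pair
[6] i9+i10  bne.BR or.ALU  -- pair
[7] i11+i12  or.ALU bne.BR  -- pair
[8] i13  or.ALU  -- tail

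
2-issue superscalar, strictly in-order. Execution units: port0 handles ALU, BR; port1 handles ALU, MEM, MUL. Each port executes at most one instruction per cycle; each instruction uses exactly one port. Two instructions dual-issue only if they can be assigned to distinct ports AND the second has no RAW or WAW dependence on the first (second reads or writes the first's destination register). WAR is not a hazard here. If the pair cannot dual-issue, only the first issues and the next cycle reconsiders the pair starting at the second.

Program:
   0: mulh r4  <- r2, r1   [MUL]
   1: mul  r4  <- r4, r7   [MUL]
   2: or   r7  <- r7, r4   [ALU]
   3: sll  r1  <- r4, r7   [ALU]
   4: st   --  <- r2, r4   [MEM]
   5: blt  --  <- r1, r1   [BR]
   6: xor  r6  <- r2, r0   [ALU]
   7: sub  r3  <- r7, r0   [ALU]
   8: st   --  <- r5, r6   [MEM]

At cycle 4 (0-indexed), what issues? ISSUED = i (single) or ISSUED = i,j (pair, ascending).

t=0 i0:mulh ; no-port MUL/MUL
t=1 i1:mul ; RAW r4
t=2 i2:or ; RAW r7
t=3 i3&i4:sll;st ; pair
t=4 i5&i6:blt;xor ; pair
t=5 i7&i8:sub;st ; pair

ISSUED = 5,6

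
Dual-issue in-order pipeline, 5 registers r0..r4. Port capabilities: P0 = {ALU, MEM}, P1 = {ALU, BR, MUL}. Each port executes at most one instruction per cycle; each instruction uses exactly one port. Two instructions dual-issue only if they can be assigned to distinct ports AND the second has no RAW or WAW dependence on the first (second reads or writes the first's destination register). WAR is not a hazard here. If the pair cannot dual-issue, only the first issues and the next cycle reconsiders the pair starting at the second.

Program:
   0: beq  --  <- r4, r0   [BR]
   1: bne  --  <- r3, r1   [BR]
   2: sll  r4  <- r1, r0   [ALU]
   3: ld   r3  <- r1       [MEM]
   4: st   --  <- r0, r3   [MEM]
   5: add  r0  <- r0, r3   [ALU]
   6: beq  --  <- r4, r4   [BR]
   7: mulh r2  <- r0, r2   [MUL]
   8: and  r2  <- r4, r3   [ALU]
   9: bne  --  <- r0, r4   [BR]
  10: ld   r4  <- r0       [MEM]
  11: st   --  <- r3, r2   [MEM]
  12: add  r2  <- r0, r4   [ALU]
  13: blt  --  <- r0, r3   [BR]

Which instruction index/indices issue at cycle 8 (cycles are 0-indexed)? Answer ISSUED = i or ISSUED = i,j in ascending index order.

t=0 i0:beq ; no-port BR/BR
t=1 i1+i2:bne/sll ; pair
t=2 i3:ld ; no-port MEM/MEM
t=3 i4+i5:st/add ; pair
t=4 i6:beq ; no-port BR/MUL
t=5 i7:mulh ; WAW r2
t=6 i8+i9:and/bne ; pair
t=7 i10:ld ; no-port MEM/MEM
t=8 i11+i12:st/add ; pair
t=9 i13:blt ; tail

ISSUED = 11,12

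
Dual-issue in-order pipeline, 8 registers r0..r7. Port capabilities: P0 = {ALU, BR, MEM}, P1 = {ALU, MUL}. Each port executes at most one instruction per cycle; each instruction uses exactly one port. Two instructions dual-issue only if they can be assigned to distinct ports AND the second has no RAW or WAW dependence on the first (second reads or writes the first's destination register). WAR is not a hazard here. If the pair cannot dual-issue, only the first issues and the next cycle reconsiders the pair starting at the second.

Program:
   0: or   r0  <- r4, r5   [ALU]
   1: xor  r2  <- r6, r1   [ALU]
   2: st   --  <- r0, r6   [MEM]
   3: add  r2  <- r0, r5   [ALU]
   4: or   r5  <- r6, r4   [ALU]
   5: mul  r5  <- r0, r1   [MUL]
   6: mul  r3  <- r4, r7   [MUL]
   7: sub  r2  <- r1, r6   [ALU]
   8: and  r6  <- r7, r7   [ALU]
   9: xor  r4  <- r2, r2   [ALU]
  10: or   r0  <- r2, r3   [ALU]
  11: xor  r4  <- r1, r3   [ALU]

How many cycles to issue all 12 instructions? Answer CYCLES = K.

#0 head=0: or xor i0,i1 dual
#1 head=2: st add i2,i3 dual
#2 head=4: or i4 WAW r5
#3 head=5: mul i5 no-port MUL/MUL
#4 head=6: mul sub i6,i7 dual
#5 head=8: and xor i8,i9 dual
#6 head=10: or xor i10,i11 dual

CYCLES = 7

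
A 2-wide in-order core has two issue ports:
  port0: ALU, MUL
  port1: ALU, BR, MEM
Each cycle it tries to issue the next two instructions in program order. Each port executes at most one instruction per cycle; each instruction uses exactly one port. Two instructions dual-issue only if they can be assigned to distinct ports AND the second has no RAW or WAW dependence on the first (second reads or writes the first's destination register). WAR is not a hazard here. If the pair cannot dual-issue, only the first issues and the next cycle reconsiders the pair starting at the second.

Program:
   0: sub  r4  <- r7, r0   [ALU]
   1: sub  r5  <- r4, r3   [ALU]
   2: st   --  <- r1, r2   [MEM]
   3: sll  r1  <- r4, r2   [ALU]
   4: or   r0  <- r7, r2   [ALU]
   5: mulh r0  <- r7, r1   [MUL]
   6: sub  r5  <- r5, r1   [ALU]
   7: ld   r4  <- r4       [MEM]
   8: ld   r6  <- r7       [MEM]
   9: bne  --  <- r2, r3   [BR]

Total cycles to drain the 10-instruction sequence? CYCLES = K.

CYCLES = 7

t=0 i0:sub.ALU ; RAW r4
t=1 i1/i2:sub.ALU st.MEM ; dual
t=2 i3/i4:sll.ALU or.ALU ; dual
t=3 i5/i6:mulh.MUL sub.ALU ; dual
t=4 i7:ld.MEM ; no-port MEM/MEM
t=5 i8:ld.MEM ; no-port MEM/BR
t=6 i9:bne.BR ; tail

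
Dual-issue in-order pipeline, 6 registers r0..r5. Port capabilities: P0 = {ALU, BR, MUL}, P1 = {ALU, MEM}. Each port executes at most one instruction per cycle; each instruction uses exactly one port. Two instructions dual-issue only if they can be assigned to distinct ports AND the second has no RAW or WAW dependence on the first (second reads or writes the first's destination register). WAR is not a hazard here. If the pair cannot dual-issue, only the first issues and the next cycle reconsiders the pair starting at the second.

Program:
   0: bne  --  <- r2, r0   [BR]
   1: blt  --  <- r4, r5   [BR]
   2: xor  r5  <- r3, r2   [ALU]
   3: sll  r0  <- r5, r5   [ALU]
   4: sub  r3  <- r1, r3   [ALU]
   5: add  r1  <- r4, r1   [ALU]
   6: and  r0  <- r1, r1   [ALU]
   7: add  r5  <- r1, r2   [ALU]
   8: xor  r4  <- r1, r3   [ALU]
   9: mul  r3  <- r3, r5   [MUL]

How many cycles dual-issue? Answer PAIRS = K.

PAIRS = 4

  cy0 -> i0 (bne.BR) no-port BR/BR
  cy1 -> i1,i2 (blt.BR+xor.ALU) dual
  cy2 -> i3,i4 (sll.ALU+sub.ALU) dual
  cy3 -> i5 (add.ALU) RAW r1
  cy4 -> i6,i7 (and.ALU+add.ALU) dual
  cy5 -> i8,i9 (xor.ALU+mul.MUL) dual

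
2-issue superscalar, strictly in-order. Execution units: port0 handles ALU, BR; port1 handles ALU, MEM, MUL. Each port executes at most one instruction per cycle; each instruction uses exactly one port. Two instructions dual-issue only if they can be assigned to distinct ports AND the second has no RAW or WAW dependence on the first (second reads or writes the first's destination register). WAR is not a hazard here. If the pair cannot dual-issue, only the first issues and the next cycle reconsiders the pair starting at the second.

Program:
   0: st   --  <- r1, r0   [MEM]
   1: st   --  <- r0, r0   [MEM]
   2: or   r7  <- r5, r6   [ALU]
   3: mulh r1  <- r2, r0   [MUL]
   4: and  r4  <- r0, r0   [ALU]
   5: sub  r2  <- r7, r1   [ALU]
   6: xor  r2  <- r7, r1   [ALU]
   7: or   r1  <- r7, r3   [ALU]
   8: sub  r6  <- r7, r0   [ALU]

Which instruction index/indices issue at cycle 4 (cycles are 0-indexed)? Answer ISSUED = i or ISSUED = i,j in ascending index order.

c0: i0 st  no-port MEM/MEM
c1: i1&i2 st;or  2-wide
c2: i3&i4 mulh;and  2-wide
c3: i5 sub  WAW r2
c4: i6&i7 xor;or  2-wide
c5: i8 sub  tail

ISSUED = 6,7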